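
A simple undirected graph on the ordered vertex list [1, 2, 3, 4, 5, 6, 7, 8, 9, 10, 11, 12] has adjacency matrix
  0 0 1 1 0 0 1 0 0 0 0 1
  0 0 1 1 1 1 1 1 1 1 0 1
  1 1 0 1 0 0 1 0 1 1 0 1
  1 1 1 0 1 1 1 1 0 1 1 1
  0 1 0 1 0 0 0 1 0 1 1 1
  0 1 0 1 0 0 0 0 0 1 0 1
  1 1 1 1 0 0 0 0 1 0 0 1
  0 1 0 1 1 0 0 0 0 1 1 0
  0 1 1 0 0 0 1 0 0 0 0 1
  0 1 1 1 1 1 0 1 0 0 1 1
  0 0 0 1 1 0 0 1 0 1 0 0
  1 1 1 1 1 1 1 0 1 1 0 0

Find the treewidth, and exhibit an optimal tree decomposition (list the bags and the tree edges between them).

Treewidth 4.
One optimal decomposition is:
Bags: B1 = {2, 4, 5, 10, 12}  B2 = {2, 3, 4, 10, 12}  B3 = {2, 3, 4, 7, 12}  B4 = {2, 3, 7, 9, 12}  B5 = {2, 4, 5, 8, 10}  B6 = {4, 5, 8, 10, 11}  B7 = {1, 3, 4, 7, 12}  B8 = {2, 4, 6, 10, 12}
Tree: B1–B2, B2–B3, B3–B4, B1–B5, B5–B6, B3–B7, B2–B8

Each bag holds 5 vertices, so the decomposition has width 4, which upper-bounds the treewidth. For the lower bound, the 5 vertices {2, 3, 7, 9, 12} are pairwise adjacent, and any tree decomposition puts a clique entirely inside one bag — forcing width ≥ 4. Hence tw(G) = 4 exactly.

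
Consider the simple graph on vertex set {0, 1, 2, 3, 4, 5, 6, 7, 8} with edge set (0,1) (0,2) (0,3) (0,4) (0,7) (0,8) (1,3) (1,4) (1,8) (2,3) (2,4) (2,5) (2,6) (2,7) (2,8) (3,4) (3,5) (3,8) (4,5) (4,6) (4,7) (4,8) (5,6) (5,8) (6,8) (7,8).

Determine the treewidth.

A width-4 tree decomposition is:
Bags: B1 = {0, 1, 3, 4, 8}  B2 = {0, 2, 3, 4, 8}  B3 = {2, 3, 4, 5, 8}  B4 = {0, 2, 4, 7, 8}  B5 = {2, 4, 5, 6, 8}
Tree: B1–B2, B2–B3, B2–B4, B3–B5
Every bag has size at most 5, so the width is 5 − 1 = 4 and tw(G) ≤ 4. Conversely, {0, 1, 3, 4, 8} is a clique of size 5, and the vertices of any clique must share a bag in every tree decomposition; so some bag has ≥ 5 vertices and tw(G) ≥ 4. Therefore the treewidth is 4.

4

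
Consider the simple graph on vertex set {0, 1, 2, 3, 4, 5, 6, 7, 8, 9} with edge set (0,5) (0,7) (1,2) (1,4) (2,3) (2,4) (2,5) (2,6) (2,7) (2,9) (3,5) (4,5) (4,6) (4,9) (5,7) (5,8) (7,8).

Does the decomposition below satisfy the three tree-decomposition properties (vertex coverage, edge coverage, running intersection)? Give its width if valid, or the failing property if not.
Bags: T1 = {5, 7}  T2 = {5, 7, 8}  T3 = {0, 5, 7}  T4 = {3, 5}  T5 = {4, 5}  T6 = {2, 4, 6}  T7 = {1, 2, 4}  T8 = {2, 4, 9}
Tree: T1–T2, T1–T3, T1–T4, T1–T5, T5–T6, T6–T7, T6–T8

No — edge (7,2) lies in no bag.

A tree decomposition must satisfy three properties: every vertex lies in some bag; for every edge, both endpoints lie together in some bag; and for every vertex, the bags containing it form a connected subtree. Here edge (7,2) lies in no bag, so the decomposition is invalid.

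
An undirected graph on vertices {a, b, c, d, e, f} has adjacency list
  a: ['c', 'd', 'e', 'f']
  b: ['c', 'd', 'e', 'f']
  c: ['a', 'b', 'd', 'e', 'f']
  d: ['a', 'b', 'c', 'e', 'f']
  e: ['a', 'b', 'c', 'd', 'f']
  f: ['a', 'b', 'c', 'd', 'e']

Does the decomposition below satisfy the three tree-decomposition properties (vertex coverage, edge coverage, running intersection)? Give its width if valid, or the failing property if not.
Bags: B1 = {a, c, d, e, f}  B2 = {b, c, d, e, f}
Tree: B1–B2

Yes; width 4.

Checking the three conditions: (i) the bags cover all of {a, b, c, d, e, f}; (ii) for each edge, some bag contains both endpoints; (iii) the bags containing any fixed vertex form a subtree. All hold, so the decomposition is valid with width 5 − 1 = 4.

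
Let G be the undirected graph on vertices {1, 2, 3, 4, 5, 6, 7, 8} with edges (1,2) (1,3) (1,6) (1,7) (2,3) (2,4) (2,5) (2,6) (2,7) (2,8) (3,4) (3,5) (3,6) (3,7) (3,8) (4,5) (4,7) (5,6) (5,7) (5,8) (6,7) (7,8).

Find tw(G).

A width-4 tree decomposition is:
Bags: B1 = {2, 3, 5, 6, 7}  B2 = {1, 2, 3, 6, 7}  B3 = {2, 3, 5, 7, 8}  B4 = {2, 3, 4, 5, 7}
Tree: B1–B2, B1–B3, B1–B4
The largest bag has 5 vertices, giving width 4; this decomposition certifies tw(G) ≤ 4. Conversely, {1, 2, 3, 6, 7} is a clique of size 5, and the vertices of any clique must share a bag in every tree decomposition; so some bag has ≥ 5 vertices and tw(G) ≥ 4. Hence tw(G) = 4 exactly.

4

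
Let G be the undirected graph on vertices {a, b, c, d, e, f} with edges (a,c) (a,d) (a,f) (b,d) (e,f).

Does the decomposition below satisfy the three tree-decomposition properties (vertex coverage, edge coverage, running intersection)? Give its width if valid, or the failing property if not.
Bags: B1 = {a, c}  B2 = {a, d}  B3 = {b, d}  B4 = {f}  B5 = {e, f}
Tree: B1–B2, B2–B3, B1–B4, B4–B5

No — edge (a,f) lies in no bag.

A tree decomposition must satisfy three properties: every vertex lies in some bag; for every edge, both endpoints lie together in some bag; and for every vertex, the bags containing it form a connected subtree. Here edge (a,f) lies in no bag, so the decomposition is invalid.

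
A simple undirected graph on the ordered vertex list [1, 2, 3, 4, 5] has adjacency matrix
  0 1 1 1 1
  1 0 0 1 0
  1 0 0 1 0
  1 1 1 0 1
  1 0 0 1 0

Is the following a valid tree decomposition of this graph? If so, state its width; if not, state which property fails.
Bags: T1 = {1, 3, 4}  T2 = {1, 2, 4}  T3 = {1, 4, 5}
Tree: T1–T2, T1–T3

Yes; width 2.

Vertex coverage: the bags together contain {1, 2, 3, 4, 5}, the full vertex set. Edge coverage: each edge of G has both endpoints in at least one bag. Running intersection: for every vertex, the bags containing it form a connected subtree. All three properties hold, so this is a valid tree decomposition of width max|bag| − 1 = 2, and hence tw(G) ≤ 2.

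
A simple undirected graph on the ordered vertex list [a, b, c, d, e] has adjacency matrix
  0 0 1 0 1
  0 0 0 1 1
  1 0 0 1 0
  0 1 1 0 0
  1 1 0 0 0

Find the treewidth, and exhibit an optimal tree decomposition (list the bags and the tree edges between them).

Each bag holds 3 vertices, so the decomposition has width 2, which upper-bounds the treewidth. Since e–a–c–d–b–e is a cycle in G, G is not acyclic. Forests are exactly the graphs of treewidth ≤ 1, so tw(G) ≥ 2. Hence tw(G) = 2 exactly.

Treewidth 2.
Bags: B1 = {a, c, e}  B2 = {c, d, e}  B3 = {b, d, e}
Tree: B1–B2, B2–B3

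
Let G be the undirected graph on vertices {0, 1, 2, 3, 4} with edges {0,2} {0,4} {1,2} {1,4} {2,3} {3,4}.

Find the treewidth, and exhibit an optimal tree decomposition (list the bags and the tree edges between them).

Treewidth 2.
One such decomposition:
Bags: B1 = {1, 2, 4}  B2 = {2, 3, 4}  B3 = {0, 2, 4}
Tree: B1–B2, B2–B3

The largest bag has 3 vertices, giving width 2; this decomposition certifies tw(G) ≤ 2. Since 1–2–3–4–1 is a cycle in G, G is not acyclic. Forests are exactly the graphs of treewidth ≤ 1, so tw(G) ≥ 2. Hence tw(G) = 2 exactly.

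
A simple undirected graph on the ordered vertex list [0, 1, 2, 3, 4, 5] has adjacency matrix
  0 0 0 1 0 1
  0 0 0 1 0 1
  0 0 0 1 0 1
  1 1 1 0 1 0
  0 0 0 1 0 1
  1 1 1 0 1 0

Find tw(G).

A width-2 tree decomposition is:
Bags: B1 = {2, 3, 5}  B2 = {3, 4, 5}  B3 = {1, 3, 5}  B4 = {0, 3, 5}
Tree: B1–B2, B2–B3, B3–B4
Each bag holds 3 vertices, so the decomposition has width 2, which upper-bounds the treewidth. Since 2–5–4–3–2 is a cycle in G, G is not acyclic. Forests are exactly the graphs of treewidth ≤ 1, so tw(G) ≥ 2. Therefore the treewidth is 2.

2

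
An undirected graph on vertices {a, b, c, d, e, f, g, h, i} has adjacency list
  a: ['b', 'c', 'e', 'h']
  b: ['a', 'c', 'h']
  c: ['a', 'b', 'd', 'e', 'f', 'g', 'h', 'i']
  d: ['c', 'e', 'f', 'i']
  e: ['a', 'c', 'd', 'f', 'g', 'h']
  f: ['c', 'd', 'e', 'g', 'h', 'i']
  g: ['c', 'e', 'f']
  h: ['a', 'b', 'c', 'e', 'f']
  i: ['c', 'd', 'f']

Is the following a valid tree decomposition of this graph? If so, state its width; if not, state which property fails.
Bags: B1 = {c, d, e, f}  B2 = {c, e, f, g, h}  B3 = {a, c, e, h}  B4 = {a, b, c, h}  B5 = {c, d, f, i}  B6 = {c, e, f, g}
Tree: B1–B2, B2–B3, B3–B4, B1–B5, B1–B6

No — bags containing vertex g are not connected in the tree.

A tree decomposition must satisfy three properties: every vertex lies in some bag; for every edge, both endpoints lie together in some bag; and for every vertex, the bags containing it form a connected subtree. Here bags containing vertex g are not connected in the tree, so the decomposition is invalid.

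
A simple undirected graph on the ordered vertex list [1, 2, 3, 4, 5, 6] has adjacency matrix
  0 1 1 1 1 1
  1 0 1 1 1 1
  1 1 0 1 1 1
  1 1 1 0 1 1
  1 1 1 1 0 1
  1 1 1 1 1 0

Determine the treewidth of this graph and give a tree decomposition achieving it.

With just one bag of size 6, the width is 6 − 1 = 5, so tw(G) ≤ 5. Conversely, {1, 2, 3, 4, 5, 6} is a clique of size 6, and the vertices of any clique must share a bag in every tree decomposition; so some bag has ≥ 6 vertices and tw(G) ≥ 5. Therefore the treewidth is 5.

Treewidth 5.
One such decomposition:
Bags: B1 = {1, 2, 3, 4, 5, 6}
Tree: (single bag)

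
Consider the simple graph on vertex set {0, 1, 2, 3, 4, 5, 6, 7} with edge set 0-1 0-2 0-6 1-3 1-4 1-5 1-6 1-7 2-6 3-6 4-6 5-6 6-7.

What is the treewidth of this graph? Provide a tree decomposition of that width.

Treewidth 2.
Bags: B1 = {1, 6, 7}  B2 = {0, 1, 6}  B3 = {1, 5, 6}  B4 = {1, 4, 6}  B5 = {0, 2, 6}  B6 = {1, 3, 6}
Tree: B1–B2, B2–B3, B3–B4, B2–B5, B4–B6

Every bag has size at most 3, so the width is 3 − 1 = 2 and tw(G) ≤ 2. For the lower bound, the 3 vertices {0, 1, 6} are pairwise adjacent, and any tree decomposition puts a clique entirely inside one bag — forcing width ≥ 2. Combining the bounds, tw(G) = 2.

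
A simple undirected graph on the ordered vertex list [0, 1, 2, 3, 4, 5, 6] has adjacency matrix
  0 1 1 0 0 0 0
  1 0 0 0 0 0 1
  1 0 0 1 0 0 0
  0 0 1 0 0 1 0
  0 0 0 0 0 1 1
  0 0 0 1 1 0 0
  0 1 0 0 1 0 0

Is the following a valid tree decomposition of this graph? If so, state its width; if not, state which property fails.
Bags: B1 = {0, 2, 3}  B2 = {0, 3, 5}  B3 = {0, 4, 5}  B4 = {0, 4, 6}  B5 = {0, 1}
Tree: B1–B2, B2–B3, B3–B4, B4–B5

No — edge (6,1) lies in no bag.

A tree decomposition must satisfy three properties: every vertex lies in some bag; for every edge, both endpoints lie together in some bag; and for every vertex, the bags containing it form a connected subtree. Here edge (6,1) lies in no bag, so the decomposition is invalid.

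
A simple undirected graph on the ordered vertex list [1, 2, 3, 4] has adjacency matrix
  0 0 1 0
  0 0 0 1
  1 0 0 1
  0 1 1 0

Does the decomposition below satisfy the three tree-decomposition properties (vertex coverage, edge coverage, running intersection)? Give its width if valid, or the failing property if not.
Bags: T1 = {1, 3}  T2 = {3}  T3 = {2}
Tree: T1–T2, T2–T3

No — vertex 4 appears in no bag.

A tree decomposition must satisfy three properties: every vertex lies in some bag; for every edge, both endpoints lie together in some bag; and for every vertex, the bags containing it form a connected subtree. Here vertex 4 appears in no bag, so the decomposition is invalid.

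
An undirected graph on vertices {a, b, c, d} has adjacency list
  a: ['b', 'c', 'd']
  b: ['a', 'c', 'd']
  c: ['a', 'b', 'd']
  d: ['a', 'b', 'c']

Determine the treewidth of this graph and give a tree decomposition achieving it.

Treewidth 3.
One such decomposition:
Bags: B1 = {a, b, c, d}
Tree: (single bag)

With just one bag of size 4, the width is 4 − 1 = 3, so tw(G) ≤ 3. For the lower bound, the 4 vertices {a, b, c, d} are pairwise adjacent, and any tree decomposition puts a clique entirely inside one bag — forcing width ≥ 3. Therefore the treewidth is 3.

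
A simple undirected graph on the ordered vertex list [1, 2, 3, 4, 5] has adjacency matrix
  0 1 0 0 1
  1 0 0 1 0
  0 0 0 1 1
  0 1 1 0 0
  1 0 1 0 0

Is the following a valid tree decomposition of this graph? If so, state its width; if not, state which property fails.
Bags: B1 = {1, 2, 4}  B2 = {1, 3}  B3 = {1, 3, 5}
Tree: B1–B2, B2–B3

No — edge (4,3) lies in no bag.

A tree decomposition must satisfy three properties: every vertex lies in some bag; for every edge, both endpoints lie together in some bag; and for every vertex, the bags containing it form a connected subtree. Here edge (4,3) lies in no bag, so the decomposition is invalid.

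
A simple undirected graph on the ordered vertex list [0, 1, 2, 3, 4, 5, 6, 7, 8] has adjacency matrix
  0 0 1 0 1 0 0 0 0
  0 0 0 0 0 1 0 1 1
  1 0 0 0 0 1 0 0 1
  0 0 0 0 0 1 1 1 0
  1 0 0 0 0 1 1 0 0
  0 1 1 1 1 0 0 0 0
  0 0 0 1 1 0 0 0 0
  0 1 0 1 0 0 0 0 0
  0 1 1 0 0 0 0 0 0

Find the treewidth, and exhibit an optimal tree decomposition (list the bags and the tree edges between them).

Each bag holds 4 vertices, so the decomposition has width 3, which upper-bounds the treewidth. For the lower bound: the 4 vertex sets {0,4,6}, {2}, {5}, {1,3,7,8} are disjoint, each induces a connected subgraph, and every pair is joined by at least one edge of G. Contracting each set to a single vertex therefore yields K_{4} as a minor, and since treewidth is minor-monotone, tw(G) ≥ tw(K_{4}) = 3. Hence tw(G) = 3 exactly.

Treewidth 3.
One optimal decomposition is:
Bags: B1 = {0, 2, 4, 6}  B2 = {2, 4, 5, 6}  B3 = {2, 3, 5, 6}  B4 = {2, 3, 5, 8}  B5 = {1, 3, 5, 8}  B6 = {1, 3, 7, 8}
Tree: B1–B2, B2–B3, B3–B4, B4–B5, B5–B6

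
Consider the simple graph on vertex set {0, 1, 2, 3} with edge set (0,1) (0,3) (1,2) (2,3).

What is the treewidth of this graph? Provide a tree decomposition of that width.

The largest bag has 3 vertices, giving width 2; this decomposition certifies tw(G) ≤ 2. For the lower bound, G contains the cycle 2–3–0–1–2, so G is not a forest; only forests have treewidth ≤ 1, hence tw(G) ≥ 2. Hence tw(G) = 2 exactly.

Treewidth 2.
One such decomposition:
Bags: B1 = {0, 2, 3}  B2 = {0, 1, 2}
Tree: B1–B2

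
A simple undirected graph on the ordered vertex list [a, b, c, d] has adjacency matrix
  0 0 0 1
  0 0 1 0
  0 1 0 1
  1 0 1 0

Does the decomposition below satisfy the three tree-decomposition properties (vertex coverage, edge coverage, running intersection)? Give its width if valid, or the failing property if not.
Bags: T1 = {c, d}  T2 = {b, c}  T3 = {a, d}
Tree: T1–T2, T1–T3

Yes; width 1.

Checking the three conditions: (i) the bags cover all of {a, b, c, d}; (ii) for each edge, some bag contains both endpoints; (iii) the bags containing any fixed vertex form a subtree. All hold, so the decomposition is valid with width 2 − 1 = 1.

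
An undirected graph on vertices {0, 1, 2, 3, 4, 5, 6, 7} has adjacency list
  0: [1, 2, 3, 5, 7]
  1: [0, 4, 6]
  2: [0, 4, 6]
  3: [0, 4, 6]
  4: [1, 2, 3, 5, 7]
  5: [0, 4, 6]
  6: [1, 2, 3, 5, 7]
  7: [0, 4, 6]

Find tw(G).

3

A width-3 tree decomposition is:
Bags: B1 = {0, 4, 5, 6}  B2 = {0, 2, 4, 6}  B3 = {0, 4, 6, 7}  B4 = {0, 3, 4, 6}  B5 = {0, 1, 4, 6}
Tree: B1–B2, B2–B3, B3–B4, B4–B5
Each bag holds 4 vertices, so the decomposition has width 3, which upper-bounds the treewidth. For the lower bound: the 4 vertex sets {5,6}, {0,2}, {4}, {7} are disjoint, each induces a connected subgraph, and every pair is joined by at least one edge of G. Contracting each set to a single vertex therefore yields K_{4} as a minor, and since treewidth is minor-monotone, tw(G) ≥ tw(K_{4}) = 3. Combining the bounds, tw(G) = 3.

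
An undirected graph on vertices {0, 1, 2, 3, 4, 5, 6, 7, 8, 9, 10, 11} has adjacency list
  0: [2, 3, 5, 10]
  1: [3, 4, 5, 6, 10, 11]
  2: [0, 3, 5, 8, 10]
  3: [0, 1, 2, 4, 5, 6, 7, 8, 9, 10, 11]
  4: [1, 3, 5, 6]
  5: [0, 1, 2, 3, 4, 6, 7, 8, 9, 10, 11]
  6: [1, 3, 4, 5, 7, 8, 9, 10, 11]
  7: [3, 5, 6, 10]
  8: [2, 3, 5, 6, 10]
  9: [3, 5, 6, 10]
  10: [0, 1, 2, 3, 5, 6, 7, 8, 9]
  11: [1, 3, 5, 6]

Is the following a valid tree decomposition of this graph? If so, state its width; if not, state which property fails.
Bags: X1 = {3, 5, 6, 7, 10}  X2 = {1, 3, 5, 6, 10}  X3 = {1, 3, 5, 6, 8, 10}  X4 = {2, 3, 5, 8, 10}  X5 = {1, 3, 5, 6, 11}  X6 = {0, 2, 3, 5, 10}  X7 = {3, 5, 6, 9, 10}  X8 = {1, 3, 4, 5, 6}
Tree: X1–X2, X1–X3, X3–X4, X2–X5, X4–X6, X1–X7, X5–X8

A tree decomposition must satisfy three properties: every vertex lies in some bag; for every edge, both endpoints lie together in some bag; and for every vertex, the bags containing it form a connected subtree. Here bags containing vertex 1 are not connected in the tree, so the decomposition is invalid.

No — bags containing vertex 1 are not connected in the tree.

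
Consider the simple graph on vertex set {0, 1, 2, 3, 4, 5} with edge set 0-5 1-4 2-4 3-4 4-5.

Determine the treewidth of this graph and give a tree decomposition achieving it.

The largest bag has 2 vertices, giving width 1; this decomposition certifies tw(G) ≤ 1. G has an edge, so its treewidth is at least 1. Combining the bounds, tw(G) = 1.

Treewidth 1.
Bags: B1 = {2, 4}  B2 = {4, 5}  B3 = {1, 4}  B4 = {3, 4}  B5 = {0, 5}
Tree: B1–B2, B1–B3, B2–B4, B2–B5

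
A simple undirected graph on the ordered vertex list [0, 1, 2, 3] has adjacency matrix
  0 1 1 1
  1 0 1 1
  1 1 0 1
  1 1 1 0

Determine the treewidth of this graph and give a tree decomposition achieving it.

Treewidth 3.
One optimal decomposition is:
Bags: B1 = {0, 1, 2, 3}
Tree: (single bag)

With just one bag of size 4, the width is 4 − 1 = 3, so tw(G) ≤ 3. Conversely, {0, 1, 2, 3} is a clique of size 4, and the vertices of any clique must share a bag in every tree decomposition; so some bag has ≥ 4 vertices and tw(G) ≥ 3. Therefore the treewidth is 3.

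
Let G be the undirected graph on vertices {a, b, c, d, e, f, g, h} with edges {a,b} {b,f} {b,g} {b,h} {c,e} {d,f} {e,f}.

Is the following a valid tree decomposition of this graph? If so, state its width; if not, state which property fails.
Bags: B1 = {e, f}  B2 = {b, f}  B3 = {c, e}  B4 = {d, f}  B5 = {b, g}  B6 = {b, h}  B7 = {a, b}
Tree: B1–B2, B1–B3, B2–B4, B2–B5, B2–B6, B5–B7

Vertex coverage: the bags together contain {a, b, c, d, e, f, g, h}, the full vertex set. Edge coverage: each edge of G has both endpoints in at least one bag. Running intersection: for every vertex, the bags containing it form a connected subtree. All three properties hold, so this is a valid tree decomposition of width max|bag| − 1 = 1, and hence tw(G) ≤ 1.

Yes; width 1.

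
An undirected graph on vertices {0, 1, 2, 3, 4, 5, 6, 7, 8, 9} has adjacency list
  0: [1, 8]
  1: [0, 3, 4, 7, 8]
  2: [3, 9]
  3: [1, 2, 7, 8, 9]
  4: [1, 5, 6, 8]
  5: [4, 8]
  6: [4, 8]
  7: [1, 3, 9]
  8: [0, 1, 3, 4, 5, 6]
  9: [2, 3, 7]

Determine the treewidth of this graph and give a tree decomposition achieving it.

The largest bag has 3 vertices, giving width 2; this decomposition certifies tw(G) ≤ 2. On the other hand G contains the 3-clique {0, 1, 8}. A clique must lie in a single bag of any decomposition, so no decomposition can have width below 2. The upper and lower bounds meet at 2, so that is the treewidth.

Treewidth 2.
One such decomposition:
Bags: B1 = {1, 4, 8}  B2 = {1, 3, 8}  B3 = {4, 5, 8}  B4 = {1, 3, 7}  B5 = {4, 6, 8}  B6 = {0, 1, 8}  B7 = {3, 7, 9}  B8 = {2, 3, 9}
Tree: B1–B2, B1–B3, B2–B4, B1–B5, B1–B6, B4–B7, B7–B8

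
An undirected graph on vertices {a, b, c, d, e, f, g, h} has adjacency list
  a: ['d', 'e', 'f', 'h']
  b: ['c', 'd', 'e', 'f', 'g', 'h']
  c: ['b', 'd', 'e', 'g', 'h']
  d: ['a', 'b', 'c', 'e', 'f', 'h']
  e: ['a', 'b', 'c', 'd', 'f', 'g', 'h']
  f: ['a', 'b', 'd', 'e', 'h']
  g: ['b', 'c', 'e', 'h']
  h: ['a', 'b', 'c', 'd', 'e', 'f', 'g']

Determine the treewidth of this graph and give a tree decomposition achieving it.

Treewidth 4.
One optimal decomposition is:
Bags: B1 = {b, d, e, f, h}  B2 = {b, c, d, e, h}  B3 = {a, d, e, f, h}  B4 = {b, c, e, g, h}
Tree: B1–B2, B1–B3, B2–B4

Each bag holds 5 vertices, so the decomposition has width 4, which upper-bounds the treewidth. Conversely, {b, c, d, e, h} is a clique of size 5, and the vertices of any clique must share a bag in every tree decomposition; so some bag has ≥ 5 vertices and tw(G) ≥ 4. Hence tw(G) = 4 exactly.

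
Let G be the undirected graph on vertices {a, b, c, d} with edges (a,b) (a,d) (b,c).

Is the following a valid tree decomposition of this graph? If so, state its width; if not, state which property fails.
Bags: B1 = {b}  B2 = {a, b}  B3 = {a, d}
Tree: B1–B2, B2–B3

No — vertex c appears in no bag.

A tree decomposition must satisfy three properties: every vertex lies in some bag; for every edge, both endpoints lie together in some bag; and for every vertex, the bags containing it form a connected subtree. Here vertex c appears in no bag, so the decomposition is invalid.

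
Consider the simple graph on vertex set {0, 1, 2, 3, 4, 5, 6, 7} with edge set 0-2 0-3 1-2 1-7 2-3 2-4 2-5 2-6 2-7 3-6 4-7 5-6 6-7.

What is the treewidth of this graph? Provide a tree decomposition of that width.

Treewidth 2.
One optimal decomposition is:
Bags: B1 = {2, 3, 6}  B2 = {2, 6, 7}  B3 = {1, 2, 7}  B4 = {0, 2, 3}  B5 = {2, 5, 6}  B6 = {2, 4, 7}
Tree: B1–B2, B2–B3, B1–B4, B2–B5, B3–B6

The largest bag has 3 vertices, giving width 2; this decomposition certifies tw(G) ≤ 2. On the other hand G contains the 3-clique {0, 2, 3}. A clique must lie in a single bag of any decomposition, so no decomposition can have width below 2. Combining the bounds, tw(G) = 2.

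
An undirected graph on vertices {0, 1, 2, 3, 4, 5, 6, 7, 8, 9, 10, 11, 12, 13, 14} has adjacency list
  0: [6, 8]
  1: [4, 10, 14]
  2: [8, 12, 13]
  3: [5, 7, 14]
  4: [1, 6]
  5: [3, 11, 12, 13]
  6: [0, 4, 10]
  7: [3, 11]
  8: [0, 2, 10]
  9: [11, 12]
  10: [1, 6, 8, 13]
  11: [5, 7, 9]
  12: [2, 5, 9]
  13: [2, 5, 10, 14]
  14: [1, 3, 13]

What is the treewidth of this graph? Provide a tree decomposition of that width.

Treewidth 3.
Bags: B1 = {0, 1, 4, 6}  B2 = {0, 1, 6, 10}  B3 = {0, 1, 8, 10}  B4 = {1, 8, 10, 14}  B5 = {8, 10, 13, 14}  B6 = {2, 8, 13, 14}  B7 = {2, 3, 13, 14}  B8 = {2, 3, 5, 13}  B9 = {2, 3, 5, 12}  B10 = {3, 5, 7, 12}  B11 = {5, 7, 11, 12}  B12 = {7, 9, 11, 12}
Tree: B1–B2, B2–B3, B3–B4, B4–B5, B5–B6, B6–B7, B7–B8, B8–B9, B9–B10, B10–B11, B11–B12

Every bag has size at most 4, so the width is 4 − 1 = 3 and tw(G) ≤ 3. For the lower bound: the 4 vertex sets {0,4,6}, {1}, {10}, {2,8,13,14} are disjoint, each induces a connected subgraph, and every pair is joined by at least one edge of G. Contracting each set to a single vertex therefore yields K_{4} as a minor, and since treewidth is minor-monotone, tw(G) ≥ tw(K_{4}) = 3. The upper and lower bounds meet at 3, so that is the treewidth.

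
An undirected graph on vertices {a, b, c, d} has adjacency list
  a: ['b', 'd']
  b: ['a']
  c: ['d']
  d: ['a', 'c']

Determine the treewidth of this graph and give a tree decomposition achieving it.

The largest bag has 2 vertices, giving width 1; this decomposition certifies tw(G) ≤ 1. Since G has at least one edge (e.g. b–a), it is not an edgeless graph, so tw(G) ≥ 1. Hence tw(G) = 1 exactly.

Treewidth 1.
Bags: B1 = {a, b}  B2 = {a, d}  B3 = {c, d}
Tree: B1–B2, B2–B3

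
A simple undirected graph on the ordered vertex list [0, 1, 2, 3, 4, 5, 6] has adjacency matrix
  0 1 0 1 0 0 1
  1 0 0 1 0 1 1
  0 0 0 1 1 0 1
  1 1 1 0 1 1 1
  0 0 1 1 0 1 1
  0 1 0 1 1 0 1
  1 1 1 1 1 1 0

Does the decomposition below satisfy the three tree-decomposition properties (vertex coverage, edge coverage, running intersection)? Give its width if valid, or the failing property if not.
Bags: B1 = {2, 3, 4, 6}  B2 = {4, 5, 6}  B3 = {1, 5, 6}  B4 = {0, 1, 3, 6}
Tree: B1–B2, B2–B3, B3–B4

A tree decomposition must satisfy three properties: every vertex lies in some bag; for every edge, both endpoints lie together in some bag; and for every vertex, the bags containing it form a connected subtree. Here edge (3,5) lies in no bag, so the decomposition is invalid.

No — edge (3,5) lies in no bag.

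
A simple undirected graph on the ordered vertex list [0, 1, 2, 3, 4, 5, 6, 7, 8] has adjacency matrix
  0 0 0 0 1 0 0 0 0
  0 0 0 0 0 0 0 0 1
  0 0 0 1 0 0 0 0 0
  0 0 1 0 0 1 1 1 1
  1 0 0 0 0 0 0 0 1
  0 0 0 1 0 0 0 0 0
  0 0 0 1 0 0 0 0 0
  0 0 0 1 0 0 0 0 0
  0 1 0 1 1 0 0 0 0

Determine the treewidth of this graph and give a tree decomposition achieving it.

Treewidth 1.
Bags: B1 = {3, 8}  B2 = {2, 3}  B3 = {4, 8}  B4 = {3, 5}  B5 = {3, 6}  B6 = {0, 4}  B7 = {1, 8}  B8 = {3, 7}
Tree: B1–B2, B1–B3, B2–B4, B4–B5, B3–B6, B1–B7, B2–B8

The largest bag has 2 vertices, giving width 1; this decomposition certifies tw(G) ≤ 1. Any graph with an edge has treewidth ≥ 1, and G has the edge 8–3. Hence tw(G) = 1 exactly.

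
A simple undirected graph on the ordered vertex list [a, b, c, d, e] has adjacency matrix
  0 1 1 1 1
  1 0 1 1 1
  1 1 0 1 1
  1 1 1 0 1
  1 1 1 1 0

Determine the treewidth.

A width-4 tree decomposition is:
Bags: B1 = {a, b, c, d, e}
Tree: (single bag)
With just one bag of size 5, the width is 5 − 1 = 4, so tw(G) ≤ 4. Conversely, {a, b, c, d, e} is a clique of size 5, and the vertices of any clique must share a bag in every tree decomposition; so some bag has ≥ 5 vertices and tw(G) ≥ 4. Therefore the treewidth is 4.

4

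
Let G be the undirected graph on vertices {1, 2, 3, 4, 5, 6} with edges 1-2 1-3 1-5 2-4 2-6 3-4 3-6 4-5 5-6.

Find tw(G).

3

A width-3 tree decomposition is:
Bags: B1 = {2, 3, 5, 6}  B2 = {2, 3, 4, 5}  B3 = {1, 2, 3, 5}
Tree: B1–B2, B2–B3
The largest bag has 4 vertices, giving width 3; this decomposition certifies tw(G) ≤ 3. For the lower bound: the 4 vertex sets {3,6}, {4,5}, {2}, {1} are disjoint, each induces a connected subgraph, and every pair is joined by at least one edge of G. Contracting each set to a single vertex therefore yields K_{4} as a minor, and since treewidth is minor-monotone, tw(G) ≥ tw(K_{4}) = 3. Combining the bounds, tw(G) = 3.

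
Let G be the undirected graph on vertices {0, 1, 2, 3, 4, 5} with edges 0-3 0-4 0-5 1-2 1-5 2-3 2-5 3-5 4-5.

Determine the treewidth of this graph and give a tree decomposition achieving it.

Treewidth 2.
One optimal decomposition is:
Bags: B1 = {2, 3, 5}  B2 = {0, 3, 5}  B3 = {1, 2, 5}  B4 = {0, 4, 5}
Tree: B1–B2, B1–B3, B2–B4

Every bag has size at most 3, so the width is 3 − 1 = 2 and tw(G) ≤ 2. On the other hand G contains the 3-clique {0, 3, 5}. A clique must lie in a single bag of any decomposition, so no decomposition can have width below 2. Therefore the treewidth is 2.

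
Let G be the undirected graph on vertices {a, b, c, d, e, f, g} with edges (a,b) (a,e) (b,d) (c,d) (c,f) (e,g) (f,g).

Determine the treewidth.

2

A width-2 tree decomposition is:
Bags: B1 = {b, c, d}  B2 = {a, b, c}  B3 = {a, c, e}  B4 = {c, e, g}  B5 = {c, f, g}
Tree: B1–B2, B2–B3, B3–B4, B4–B5
Every bag has size at most 3, so the width is 3 − 1 = 2 and tw(G) ≤ 2. Since c–d–b–a–e–g–f–c is a cycle in G, G is not acyclic. Forests are exactly the graphs of treewidth ≤ 1, so tw(G) ≥ 2. The upper and lower bounds meet at 2, so that is the treewidth.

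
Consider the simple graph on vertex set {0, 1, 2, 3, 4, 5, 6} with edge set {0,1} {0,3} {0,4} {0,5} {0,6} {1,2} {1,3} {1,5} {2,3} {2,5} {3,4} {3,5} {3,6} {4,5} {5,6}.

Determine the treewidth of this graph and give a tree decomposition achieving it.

Every bag has size at most 4, so the width is 4 − 1 = 3 and tw(G) ≤ 3. For the lower bound, the 4 vertices {0, 1, 3, 5} are pairwise adjacent, and any tree decomposition puts a clique entirely inside one bag — forcing width ≥ 3. The upper and lower bounds meet at 3, so that is the treewidth.

Treewidth 3.
One such decomposition:
Bags: B1 = {1, 2, 3, 5}  B2 = {0, 1, 3, 5}  B3 = {0, 3, 5, 6}  B4 = {0, 3, 4, 5}
Tree: B1–B2, B2–B3, B3–B4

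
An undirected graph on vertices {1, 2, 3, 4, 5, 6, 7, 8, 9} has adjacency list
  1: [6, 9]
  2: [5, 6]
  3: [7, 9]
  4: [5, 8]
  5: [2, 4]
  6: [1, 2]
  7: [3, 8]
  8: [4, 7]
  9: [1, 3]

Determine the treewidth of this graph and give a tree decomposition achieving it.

The largest bag has 3 vertices, giving width 2; this decomposition certifies tw(G) ≤ 2. The edges 5–4–8–7–3–9–1–6–2–5 form a cycle, so G is not a tree and its treewidth is at least 2. Therefore the treewidth is 2.

Treewidth 2.
One such decomposition:
Bags: B1 = {4, 5, 8}  B2 = {5, 7, 8}  B3 = {3, 5, 7}  B4 = {3, 5, 9}  B5 = {1, 5, 9}  B6 = {1, 5, 6}  B7 = {2, 5, 6}
Tree: B1–B2, B2–B3, B3–B4, B4–B5, B5–B6, B6–B7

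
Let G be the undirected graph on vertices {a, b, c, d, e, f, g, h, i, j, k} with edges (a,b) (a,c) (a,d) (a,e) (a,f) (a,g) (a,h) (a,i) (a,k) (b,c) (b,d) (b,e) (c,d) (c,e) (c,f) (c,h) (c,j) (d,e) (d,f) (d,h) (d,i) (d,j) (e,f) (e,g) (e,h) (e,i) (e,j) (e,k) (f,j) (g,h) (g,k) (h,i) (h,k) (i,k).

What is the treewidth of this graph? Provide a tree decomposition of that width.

Treewidth 4.
One optimal decomposition is:
Bags: B1 = {a, c, d, e, h}  B2 = {a, c, d, e, f}  B3 = {a, d, e, h, i}  B4 = {a, e, h, i, k}  B5 = {a, b, c, d, e}  B6 = {a, e, g, h, k}  B7 = {c, d, e, f, j}
Tree: B1–B2, B1–B3, B3–B4, B1–B5, B4–B6, B2–B7

The largest bag has 5 vertices, giving width 4; this decomposition certifies tw(G) ≤ 4. For the lower bound, the 5 vertices {c, d, e, f, j} are pairwise adjacent, and any tree decomposition puts a clique entirely inside one bag — forcing width ≥ 4. Hence tw(G) = 4 exactly.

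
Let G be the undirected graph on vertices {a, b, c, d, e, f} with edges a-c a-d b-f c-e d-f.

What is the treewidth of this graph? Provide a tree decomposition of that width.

The largest bag has 2 vertices, giving width 1; this decomposition certifies tw(G) ≤ 1. Any graph with an edge has treewidth ≥ 1, and G has the edge e–c. The upper and lower bounds meet at 1, so that is the treewidth.

Treewidth 1.
One such decomposition:
Bags: B1 = {c, e}  B2 = {a, c}  B3 = {a, d}  B4 = {d, f}  B5 = {b, f}
Tree: B1–B2, B2–B3, B3–B4, B4–B5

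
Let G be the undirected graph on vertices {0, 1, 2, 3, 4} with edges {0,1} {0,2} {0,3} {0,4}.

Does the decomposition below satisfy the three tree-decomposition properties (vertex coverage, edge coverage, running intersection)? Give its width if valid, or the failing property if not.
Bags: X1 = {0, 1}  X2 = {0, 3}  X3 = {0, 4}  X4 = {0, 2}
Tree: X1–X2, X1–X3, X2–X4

Yes; width 1.

Checking the three conditions: (i) the bags cover all of {0, 1, 2, 3, 4}; (ii) for each edge, some bag contains both endpoints; (iii) the bags containing any fixed vertex form a subtree. All hold, so the decomposition is valid with width 2 − 1 = 1.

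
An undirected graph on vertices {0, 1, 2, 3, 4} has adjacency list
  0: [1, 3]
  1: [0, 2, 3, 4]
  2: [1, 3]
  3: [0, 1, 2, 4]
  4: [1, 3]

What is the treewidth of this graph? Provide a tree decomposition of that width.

Each bag holds 3 vertices, so the decomposition has width 2, which upper-bounds the treewidth. Conversely, {0, 1, 3} is a clique of size 3, and the vertices of any clique must share a bag in every tree decomposition; so some bag has ≥ 3 vertices and tw(G) ≥ 2. Therefore the treewidth is 2.

Treewidth 2.
One such decomposition:
Bags: B1 = {1, 2, 3}  B2 = {1, 3, 4}  B3 = {0, 1, 3}
Tree: B1–B2, B1–B3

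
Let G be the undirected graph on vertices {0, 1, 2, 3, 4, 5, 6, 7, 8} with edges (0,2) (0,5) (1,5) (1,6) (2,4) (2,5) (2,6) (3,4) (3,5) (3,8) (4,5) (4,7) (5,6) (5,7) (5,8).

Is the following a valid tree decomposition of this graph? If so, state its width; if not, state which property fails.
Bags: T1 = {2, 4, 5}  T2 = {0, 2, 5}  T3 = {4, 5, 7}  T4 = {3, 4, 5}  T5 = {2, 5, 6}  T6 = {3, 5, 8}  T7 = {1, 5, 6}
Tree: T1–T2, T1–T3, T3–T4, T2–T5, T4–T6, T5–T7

Vertex coverage: the bags together contain {0, 1, 2, 3, 4, 5, 6, 7, 8}, the full vertex set. Edge coverage: each edge of G has both endpoints in at least one bag. Running intersection: for every vertex, the bags containing it form a connected subtree. All three properties hold, so this is a valid tree decomposition of width max|bag| − 1 = 2, and hence tw(G) ≤ 2.

Yes; width 2.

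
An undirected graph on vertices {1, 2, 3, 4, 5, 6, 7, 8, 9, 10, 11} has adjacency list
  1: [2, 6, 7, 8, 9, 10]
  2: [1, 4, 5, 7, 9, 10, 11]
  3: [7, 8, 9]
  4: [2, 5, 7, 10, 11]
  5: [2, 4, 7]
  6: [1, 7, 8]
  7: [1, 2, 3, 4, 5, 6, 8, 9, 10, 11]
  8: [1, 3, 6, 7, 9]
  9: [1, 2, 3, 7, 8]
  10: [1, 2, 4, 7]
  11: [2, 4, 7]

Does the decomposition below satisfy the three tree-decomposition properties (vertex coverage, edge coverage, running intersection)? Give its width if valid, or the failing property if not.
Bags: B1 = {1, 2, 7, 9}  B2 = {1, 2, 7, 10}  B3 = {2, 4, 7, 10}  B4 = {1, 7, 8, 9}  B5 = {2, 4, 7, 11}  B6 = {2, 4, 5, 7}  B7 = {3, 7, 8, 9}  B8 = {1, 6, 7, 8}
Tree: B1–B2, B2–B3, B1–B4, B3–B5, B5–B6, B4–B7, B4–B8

Vertex coverage: the bags together contain {1, 2, 3, 4, 5, 6, 7, 8, 9, 10, 11}, the full vertex set. Edge coverage: each edge of G has both endpoints in at least one bag. Running intersection: for every vertex, the bags containing it form a connected subtree. All three properties hold, so this is a valid tree decomposition of width max|bag| − 1 = 3, and hence tw(G) ≤ 3.

Yes; width 3.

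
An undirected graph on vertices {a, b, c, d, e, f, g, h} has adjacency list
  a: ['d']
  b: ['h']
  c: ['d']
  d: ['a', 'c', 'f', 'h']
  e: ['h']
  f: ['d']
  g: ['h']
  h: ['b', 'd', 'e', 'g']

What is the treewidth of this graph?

A width-1 tree decomposition is:
Bags: B1 = {d, h}  B2 = {b, h}  B3 = {c, d}  B4 = {e, h}  B5 = {a, d}  B6 = {g, h}  B7 = {d, f}
Tree: B1–B2, B1–B3, B1–B4, B3–B5, B4–B6, B5–B7
Every bag has size at most 2, so the width is 2 − 1 = 1 and tw(G) ≤ 1. Any graph with an edge has treewidth ≥ 1, and G has the edge d–h. Therefore the treewidth is 1.

1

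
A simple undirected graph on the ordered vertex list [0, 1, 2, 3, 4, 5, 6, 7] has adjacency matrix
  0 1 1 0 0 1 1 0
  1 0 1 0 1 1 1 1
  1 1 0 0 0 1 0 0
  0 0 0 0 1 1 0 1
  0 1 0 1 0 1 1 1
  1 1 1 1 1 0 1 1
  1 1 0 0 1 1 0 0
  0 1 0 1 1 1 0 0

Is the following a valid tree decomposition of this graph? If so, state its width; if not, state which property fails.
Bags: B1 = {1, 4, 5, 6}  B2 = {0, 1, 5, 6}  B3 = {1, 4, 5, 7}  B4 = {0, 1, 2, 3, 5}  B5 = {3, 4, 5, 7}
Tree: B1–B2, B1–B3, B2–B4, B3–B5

No — bags containing vertex 3 are not connected in the tree.

A tree decomposition must satisfy three properties: every vertex lies in some bag; for every edge, both endpoints lie together in some bag; and for every vertex, the bags containing it form a connected subtree. Here bags containing vertex 3 are not connected in the tree, so the decomposition is invalid.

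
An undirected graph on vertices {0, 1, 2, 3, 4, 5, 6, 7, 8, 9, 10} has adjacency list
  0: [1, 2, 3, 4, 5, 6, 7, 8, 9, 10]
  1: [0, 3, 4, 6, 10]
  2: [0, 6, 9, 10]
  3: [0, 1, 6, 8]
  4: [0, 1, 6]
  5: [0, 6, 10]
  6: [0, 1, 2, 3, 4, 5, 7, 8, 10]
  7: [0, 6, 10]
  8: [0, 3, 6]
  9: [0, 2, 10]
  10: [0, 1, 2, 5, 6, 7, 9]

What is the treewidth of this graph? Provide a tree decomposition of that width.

Treewidth 3.
Bags: B1 = {0, 1, 3, 6}  B2 = {0, 1, 6, 10}  B3 = {0, 1, 4, 6}  B4 = {0, 5, 6, 10}  B5 = {0, 6, 7, 10}  B6 = {0, 2, 6, 10}  B7 = {0, 2, 9, 10}  B8 = {0, 3, 6, 8}
Tree: B1–B2, B1–B3, B2–B4, B2–B5, B2–B6, B6–B7, B1–B8

Every bag has size at most 4, so the width is 4 − 1 = 3 and tw(G) ≤ 3. Conversely, {0, 2, 9, 10} is a clique of size 4, and the vertices of any clique must share a bag in every tree decomposition; so some bag has ≥ 4 vertices and tw(G) ≥ 3. Combining the bounds, tw(G) = 3.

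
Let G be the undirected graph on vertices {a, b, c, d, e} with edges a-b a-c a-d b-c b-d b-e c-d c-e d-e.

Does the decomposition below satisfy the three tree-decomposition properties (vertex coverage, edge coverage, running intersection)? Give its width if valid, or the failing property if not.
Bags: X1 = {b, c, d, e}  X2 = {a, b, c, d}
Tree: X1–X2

Yes; width 3.

Vertex coverage: the bags together contain {a, b, c, d, e}, the full vertex set. Edge coverage: each edge of G has both endpoints in at least one bag. Running intersection: for every vertex, the bags containing it form a connected subtree. All three properties hold, so this is a valid tree decomposition of width max|bag| − 1 = 3, and hence tw(G) ≤ 3.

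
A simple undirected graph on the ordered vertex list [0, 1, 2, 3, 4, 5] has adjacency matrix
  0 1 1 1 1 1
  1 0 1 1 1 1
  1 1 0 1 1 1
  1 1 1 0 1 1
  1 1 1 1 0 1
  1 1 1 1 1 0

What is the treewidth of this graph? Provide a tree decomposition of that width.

Treewidth 5.
One optimal decomposition is:
Bags: B1 = {0, 1, 2, 3, 4, 5}
Tree: (single bag)

A single bag containing all 6 vertices is trivially a valid decomposition of width 5. Conversely, {0, 1, 2, 3, 4, 5} is a clique of size 6, and the vertices of any clique must share a bag in every tree decomposition; so some bag has ≥ 6 vertices and tw(G) ≥ 5. Combining the bounds, tw(G) = 5.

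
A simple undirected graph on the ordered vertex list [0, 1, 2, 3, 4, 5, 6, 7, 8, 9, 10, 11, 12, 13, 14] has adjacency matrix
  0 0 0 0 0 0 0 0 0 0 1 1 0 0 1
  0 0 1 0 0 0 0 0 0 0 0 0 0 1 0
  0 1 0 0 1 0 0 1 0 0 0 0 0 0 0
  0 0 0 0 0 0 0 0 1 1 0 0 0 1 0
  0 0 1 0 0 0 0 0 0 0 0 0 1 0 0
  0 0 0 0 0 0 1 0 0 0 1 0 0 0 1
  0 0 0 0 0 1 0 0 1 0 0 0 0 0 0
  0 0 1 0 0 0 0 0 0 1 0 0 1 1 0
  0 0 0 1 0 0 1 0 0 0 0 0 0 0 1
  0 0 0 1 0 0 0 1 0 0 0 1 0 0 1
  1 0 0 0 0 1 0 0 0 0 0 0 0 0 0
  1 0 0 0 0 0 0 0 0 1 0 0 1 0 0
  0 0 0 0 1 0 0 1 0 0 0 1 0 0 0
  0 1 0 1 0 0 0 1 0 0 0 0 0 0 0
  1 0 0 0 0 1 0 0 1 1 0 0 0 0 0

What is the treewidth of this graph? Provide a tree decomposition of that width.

The largest bag has 4 vertices, giving width 3; this decomposition certifies tw(G) ≤ 3. For the lower bound: the 4 vertex sets {1,2,4}, {13}, {7}, {3,9,11,12} are disjoint, each induces a connected subgraph, and every pair is joined by at least one edge of G. Contracting each set to a single vertex therefore yields K_{4} as a minor, and since treewidth is minor-monotone, tw(G) ≥ tw(K_{4}) = 3. Combining the bounds, tw(G) = 3.

Treewidth 3.
Bags: B1 = {1, 2, 4, 13}  B2 = {2, 4, 7, 13}  B3 = {4, 7, 12, 13}  B4 = {3, 7, 12, 13}  B5 = {3, 7, 9, 12}  B6 = {3, 9, 11, 12}  B7 = {3, 8, 9, 11}  B8 = {8, 9, 11, 14}  B9 = {0, 8, 11, 14}  B10 = {0, 6, 8, 14}  B11 = {0, 5, 6, 14}  B12 = {0, 5, 6, 10}
Tree: B1–B2, B2–B3, B3–B4, B4–B5, B5–B6, B6–B7, B7–B8, B8–B9, B9–B10, B10–B11, B11–B12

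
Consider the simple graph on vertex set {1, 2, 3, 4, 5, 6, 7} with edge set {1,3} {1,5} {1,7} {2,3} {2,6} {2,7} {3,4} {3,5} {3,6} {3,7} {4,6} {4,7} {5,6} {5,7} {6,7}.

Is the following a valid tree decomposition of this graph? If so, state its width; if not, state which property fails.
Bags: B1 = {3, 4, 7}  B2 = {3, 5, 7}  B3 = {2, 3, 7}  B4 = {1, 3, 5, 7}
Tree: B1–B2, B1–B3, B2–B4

A tree decomposition must satisfy three properties: every vertex lies in some bag; for every edge, both endpoints lie together in some bag; and for every vertex, the bags containing it form a connected subtree. Here vertex 6 appears in no bag, so the decomposition is invalid.

No — vertex 6 appears in no bag.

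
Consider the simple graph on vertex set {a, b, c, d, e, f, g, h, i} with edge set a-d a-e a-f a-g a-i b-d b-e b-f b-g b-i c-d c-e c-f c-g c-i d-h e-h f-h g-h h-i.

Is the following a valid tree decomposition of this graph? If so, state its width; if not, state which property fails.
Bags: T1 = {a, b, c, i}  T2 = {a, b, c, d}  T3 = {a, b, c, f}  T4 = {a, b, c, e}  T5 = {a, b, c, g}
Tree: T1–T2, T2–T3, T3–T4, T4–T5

A tree decomposition must satisfy three properties: every vertex lies in some bag; for every edge, both endpoints lie together in some bag; and for every vertex, the bags containing it form a connected subtree. Here vertex h appears in no bag, so the decomposition is invalid.

No — vertex h appears in no bag.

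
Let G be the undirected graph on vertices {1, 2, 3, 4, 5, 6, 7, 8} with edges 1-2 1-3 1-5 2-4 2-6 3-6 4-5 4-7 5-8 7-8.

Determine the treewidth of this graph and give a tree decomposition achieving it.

Treewidth 2.
Bags: B1 = {4, 7, 8}  B2 = {4, 5, 8}  B3 = {2, 4, 5}  B4 = {1, 2, 5}  B5 = {1, 2, 6}  B6 = {1, 3, 6}
Tree: B1–B2, B2–B3, B3–B4, B4–B5, B5–B6

Every bag has size at most 3, so the width is 3 − 1 = 2 and tw(G) ≤ 2. The edges 7–8–5–4–7 form a cycle, so G is not a tree and its treewidth is at least 2. Hence tw(G) = 2 exactly.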